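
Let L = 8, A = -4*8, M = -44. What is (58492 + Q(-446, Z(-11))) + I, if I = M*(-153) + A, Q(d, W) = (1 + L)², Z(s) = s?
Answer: 65273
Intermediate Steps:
A = -32
Q(d, W) = 81 (Q(d, W) = (1 + 8)² = 9² = 81)
I = 6700 (I = -44*(-153) - 32 = 6732 - 32 = 6700)
(58492 + Q(-446, Z(-11))) + I = (58492 + 81) + 6700 = 58573 + 6700 = 65273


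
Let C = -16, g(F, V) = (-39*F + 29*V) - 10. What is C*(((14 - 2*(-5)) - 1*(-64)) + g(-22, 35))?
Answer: -31216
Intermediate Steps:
g(F, V) = -10 - 39*F + 29*V
C*(((14 - 2*(-5)) - 1*(-64)) + g(-22, 35)) = -16*(((14 - 2*(-5)) - 1*(-64)) + (-10 - 39*(-22) + 29*35)) = -16*(((14 + 10) + 64) + (-10 + 858 + 1015)) = -16*((24 + 64) + 1863) = -16*(88 + 1863) = -16*1951 = -31216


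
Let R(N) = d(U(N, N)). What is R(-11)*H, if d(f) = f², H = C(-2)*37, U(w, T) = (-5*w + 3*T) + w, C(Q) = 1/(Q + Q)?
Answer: -4477/4 ≈ -1119.3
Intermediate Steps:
C(Q) = 1/(2*Q)
U(w, T) = -4*w + 3*T
H = -37/4 (H = ((½)/(-2))*37 = ((½)*(-½))*37 = -¼*37 = -37/4 ≈ -9.2500)
R(N) = N² (R(N) = (-4*N + 3*N)² = (-N)² = N²)
R(-11)*H = (-11)²*(-37/4) = 121*(-37/4) = -4477/4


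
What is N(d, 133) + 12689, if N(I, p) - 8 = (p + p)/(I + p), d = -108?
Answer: 317691/25 ≈ 12708.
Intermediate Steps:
N(I, p) = 8 + 2*p/(I + p) (N(I, p) = 8 + (p + p)/(I + p) = 8 + (2*p)/(I + p) = 8 + 2*p/(I + p))
N(d, 133) + 12689 = 2*(4*(-108) + 5*133)/(-108 + 133) + 12689 = 2*(-432 + 665)/25 + 12689 = 2*(1/25)*233 + 12689 = 466/25 + 12689 = 317691/25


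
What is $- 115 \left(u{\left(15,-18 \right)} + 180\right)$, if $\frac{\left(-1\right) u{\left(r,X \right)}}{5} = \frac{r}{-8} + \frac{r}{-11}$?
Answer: $- \frac{1985475}{88} \approx -22562.0$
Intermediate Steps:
$u{\left(r,X \right)} = \frac{95 r}{88}$ ($u{\left(r,X \right)} = - 5 \left(\frac{r}{-8} + \frac{r}{-11}\right) = - 5 \left(r \left(- \frac{1}{8}\right) + r \left(- \frac{1}{11}\right)\right) = - 5 \left(- \frac{r}{8} - \frac{r}{11}\right) = - 5 \left(- \frac{19 r}{88}\right) = \frac{95 r}{88}$)
$- 115 \left(u{\left(15,-18 \right)} + 180\right) = - 115 \left(\frac{95}{88} \cdot 15 + 180\right) = - 115 \left(\frac{1425}{88} + 180\right) = \left(-115\right) \frac{17265}{88} = - \frac{1985475}{88}$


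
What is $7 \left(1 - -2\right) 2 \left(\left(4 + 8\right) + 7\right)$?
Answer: $798$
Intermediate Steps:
$7 \left(1 - -2\right) 2 \left(\left(4 + 8\right) + 7\right) = 7 \left(1 + 2\right) 2 \left(12 + 7\right) = 7 \cdot 3 \cdot 2 \cdot 19 = 7 \cdot 6 \cdot 19 = 42 \cdot 19 = 798$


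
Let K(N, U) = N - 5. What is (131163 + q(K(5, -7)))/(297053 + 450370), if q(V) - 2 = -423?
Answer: 130742/747423 ≈ 0.17492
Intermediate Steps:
K(N, U) = -5 + N
q(V) = -421 (q(V) = 2 - 423 = -421)
(131163 + q(K(5, -7)))/(297053 + 450370) = (131163 - 421)/(297053 + 450370) = 130742/747423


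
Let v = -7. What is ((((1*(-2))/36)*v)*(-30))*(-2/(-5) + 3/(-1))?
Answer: 91/3 ≈ 30.333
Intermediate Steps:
((((1*(-2))/36)*v)*(-30))*(-2/(-5) + 3/(-1)) = ((((1*(-2))/36)*(-7))*(-30))*(-2/(-5) + 3/(-1)) = ((-2*1/36*(-7))*(-30))*(-2*(-1/5) + 3*(-1)) = (-1/18*(-7)*(-30))*(2/5 - 3) = ((7/18)*(-30))*(-13/5) = -35/3*(-13/5) = 91/3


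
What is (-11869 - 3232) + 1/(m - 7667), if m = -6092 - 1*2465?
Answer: -244998625/16224 ≈ -15101.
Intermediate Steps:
m = -8557 (m = -6092 - 2465 = -8557)
(-11869 - 3232) + 1/(m - 7667) = (-11869 - 3232) + 1/(-8557 - 7667) = -15101 + 1/(-16224) = -15101 - 1/16224 = -244998625/16224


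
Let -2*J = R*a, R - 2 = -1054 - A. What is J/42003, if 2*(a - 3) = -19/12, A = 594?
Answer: 43619/1008072 ≈ 0.043270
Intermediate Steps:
a = 53/24 (a = 3 + (-19/12)/2 = 3 + (-19*1/12)/2 = 3 + (1/2)*(-19/12) = 3 - 19/24 = 53/24 ≈ 2.2083)
R = -1646 (R = 2 + (-1054 - 1*594) = 2 + (-1054 - 594) = 2 - 1648 = -1646)
J = 43619/24 (J = -(-823)*53/24 = -1/2*(-43619/12) = 43619/24 ≈ 1817.5)
J/42003 = (43619/24)/42003 = (43619/24)*(1/42003) = 43619/1008072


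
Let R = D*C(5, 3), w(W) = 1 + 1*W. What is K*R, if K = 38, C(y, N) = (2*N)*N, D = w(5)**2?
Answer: 24624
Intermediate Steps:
w(W) = 1 + W
D = 36 (D = (1 + 5)**2 = 6**2 = 36)
C(y, N) = 2*N**2
R = 648 (R = 36*(2*3**2) = 36*(2*9) = 36*18 = 648)
K*R = 38*648 = 24624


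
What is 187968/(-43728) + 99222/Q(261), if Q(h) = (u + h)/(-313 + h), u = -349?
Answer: 587499997/10021 ≈ 58627.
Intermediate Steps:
Q(h) = (-349 + h)/(-313 + h)
187968/(-43728) + 99222/Q(261) = 187968/(-43728) + 99222/(((-349 + 261)/(-313 + 261))) = 187968*(-1/43728) + 99222/((-88/(-52))) = -3916/911 + 99222/((-1/52*(-88))) = -3916/911 + 99222/(22/13) = -3916/911 + 99222*(13/22) = -3916/911 + 644943/11 = 587499997/10021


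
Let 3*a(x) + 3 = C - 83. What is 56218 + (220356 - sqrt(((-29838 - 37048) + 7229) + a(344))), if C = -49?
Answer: 276574 - I*sqrt(59702) ≈ 2.7657e+5 - 244.34*I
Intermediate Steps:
a(x) = -45 (a(x) = -1 + (-49 - 83)/3 = -1 + (1/3)*(-132) = -1 - 44 = -45)
56218 + (220356 - sqrt(((-29838 - 37048) + 7229) + a(344))) = 56218 + (220356 - sqrt(((-29838 - 37048) + 7229) - 45)) = 56218 + (220356 - sqrt((-66886 + 7229) - 45)) = 56218 + (220356 - sqrt(-59657 - 45)) = 56218 + (220356 - sqrt(-59702)) = 56218 + (220356 - I*sqrt(59702)) = 276574 - I*sqrt(59702)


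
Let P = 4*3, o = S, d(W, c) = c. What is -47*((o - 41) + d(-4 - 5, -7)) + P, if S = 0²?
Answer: 2268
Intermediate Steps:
S = 0
o = 0
P = 12
-47*((o - 41) + d(-4 - 5, -7)) + P = -47*((0 - 41) - 7) + 12 = -47*(-41 - 7) + 12 = -47*(-48) + 12 = 2256 + 12 = 2268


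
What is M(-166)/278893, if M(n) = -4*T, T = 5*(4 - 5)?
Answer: 20/278893 ≈ 7.1712e-5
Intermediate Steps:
T = -5 (T = 5*(-1) = -5)
M(n) = 20 (M(n) = -4*(-5) = 20)
M(-166)/278893 = 20/278893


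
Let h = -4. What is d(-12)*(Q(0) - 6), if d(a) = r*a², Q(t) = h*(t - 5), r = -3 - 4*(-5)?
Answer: 34272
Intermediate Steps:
r = 17 (r = -3 + 20 = 17)
Q(t) = 20 - 4*t (Q(t) = -4*(t - 5) = -4*(-5 + t) = 20 - 4*t)
d(a) = 17*a²
d(-12)*(Q(0) - 6) = (17*(-12)²)*((20 - 4*0) - 6) = (17*144)*((20 + 0) - 6) = 2448*(20 - 6) = 2448*14 = 34272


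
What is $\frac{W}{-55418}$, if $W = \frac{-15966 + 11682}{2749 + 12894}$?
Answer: $\frac{2142}{433451887} \approx 4.9417 \cdot 10^{-6}$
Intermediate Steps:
$W = - \frac{4284}{15643} \approx -0.27386$
$\frac{W}{-55418} = - \frac{4284}{15643 \left(-55418\right)} = \left(- \frac{4284}{15643}\right) \left(- \frac{1}{55418}\right) = \frac{2142}{433451887}$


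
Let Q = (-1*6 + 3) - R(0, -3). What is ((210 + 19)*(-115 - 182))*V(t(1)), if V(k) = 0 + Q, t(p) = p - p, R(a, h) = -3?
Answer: 0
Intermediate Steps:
Q = 0 (Q = (-1*6 + 3) - 1*(-3) = (-6 + 3) + 3 = -3 + 3 = 0)
t(p) = 0
V(k) = 0 (V(k) = 0 + 0 = 0)
((210 + 19)*(-115 - 182))*V(t(1)) = ((210 + 19)*(-115 - 182))*0 = (229*(-297))*0 = -68013*0 = 0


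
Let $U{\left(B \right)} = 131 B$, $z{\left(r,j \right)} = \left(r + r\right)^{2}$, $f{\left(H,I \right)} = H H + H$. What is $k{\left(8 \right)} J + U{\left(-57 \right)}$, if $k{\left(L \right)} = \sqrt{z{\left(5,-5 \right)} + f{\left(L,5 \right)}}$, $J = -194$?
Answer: $-7467 - 388 \sqrt{43} \approx -10011.0$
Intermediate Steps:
$f{\left(H,I \right)} = H + H^{2}$ ($f{\left(H,I \right)} = H^{2} + H = H + H^{2}$)
$z{\left(r,j \right)} = 4 r^{2}$ ($z{\left(r,j \right)} = \left(2 r\right)^{2} = 4 r^{2}$)
$k{\left(L \right)} = \sqrt{100 + L \left(1 + L\right)}$ ($k{\left(L \right)} = \sqrt{4 \cdot 5^{2} + L \left(1 + L\right)} = \sqrt{4 \cdot 25 + L \left(1 + L\right)} = \sqrt{100 + L \left(1 + L\right)}$)
$k{\left(8 \right)} J + U{\left(-57 \right)} = \sqrt{100 + 8 \left(1 + 8\right)} \left(-194\right) + 131 \left(-57\right) = \sqrt{100 + 8 \cdot 9} \left(-194\right) - 7467 = \sqrt{100 + 72} \left(-194\right) - 7467 = \sqrt{172} \left(-194\right) - 7467 = 2 \sqrt{43} \left(-194\right) - 7467 = - 388 \sqrt{43} - 7467 = -7467 - 388 \sqrt{43}$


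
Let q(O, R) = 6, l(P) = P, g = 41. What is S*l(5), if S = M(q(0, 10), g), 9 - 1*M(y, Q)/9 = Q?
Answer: -1440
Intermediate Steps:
M(y, Q) = 81 - 9*Q
S = -288 (S = 81 - 9*41 = 81 - 369 = -288)
S*l(5) = -288*5 = -1440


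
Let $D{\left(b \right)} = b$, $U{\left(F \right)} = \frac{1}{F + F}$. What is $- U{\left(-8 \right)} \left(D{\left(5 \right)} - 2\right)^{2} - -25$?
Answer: $\frac{409}{16} \approx 25.563$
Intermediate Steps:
$U{\left(F \right)} = \frac{1}{2 F}$
$- U{\left(-8 \right)} \left(D{\left(5 \right)} - 2\right)^{2} - -25 = - \frac{1}{2 \left(-8\right)} \left(5 - 2\right)^{2} - -25 = - \frac{-1}{2 \cdot 8} \cdot 3^{2} + 25 = \left(-1\right) \left(- \frac{1}{16}\right) 9 + 25 = \frac{1}{16} \cdot 9 + 25 = \frac{9}{16} + 25 = \frac{409}{16}$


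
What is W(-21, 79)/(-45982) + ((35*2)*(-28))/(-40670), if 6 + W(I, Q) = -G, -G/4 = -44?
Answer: 1199/22991 ≈ 0.052151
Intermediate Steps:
G = 176 (G = -4*(-44) = 176)
W(I, Q) = -182 (W(I, Q) = -6 - 1*176 = -6 - 176 = -182)
W(-21, 79)/(-45982) + ((35*2)*(-28))/(-40670) = -182/(-45982) + ((35*2)*(-28))/(-40670) = -182*(-1/45982) + (70*(-28))*(-1/40670) = 91/22991 - 1960*(-1/40670) = 91/22991 + 4/83 = 1199/22991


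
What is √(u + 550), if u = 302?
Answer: 2*√213 ≈ 29.189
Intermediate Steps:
√(u + 550) = √(302 + 550) = √852 = 2*√213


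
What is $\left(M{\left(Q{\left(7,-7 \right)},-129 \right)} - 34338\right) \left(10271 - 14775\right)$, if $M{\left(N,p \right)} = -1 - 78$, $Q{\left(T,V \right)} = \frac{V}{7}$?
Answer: $155014168$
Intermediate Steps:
$Q{\left(T,V \right)} = \frac{V}{7}$ ($Q{\left(T,V \right)} = V \frac{1}{7} = \frac{V}{7}$)
$M{\left(N,p \right)} = -79$ ($M{\left(N,p \right)} = -1 - 78 = -79$)
$\left(M{\left(Q{\left(7,-7 \right)},-129 \right)} - 34338\right) \left(10271 - 14775\right) = \left(-79 - 34338\right) \left(10271 - 14775\right) = \left(-34417\right) \left(-4504\right) = 155014168$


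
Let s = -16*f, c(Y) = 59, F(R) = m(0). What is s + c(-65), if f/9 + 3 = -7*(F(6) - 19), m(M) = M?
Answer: -18661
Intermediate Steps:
F(R) = 0
f = 1170 (f = -27 + 9*(-7*(0 - 19)) = -27 + 9*(-7*(-19)) = -27 + 9*133 = -27 + 1197 = 1170)
s = -18720 (s = -16*1170 = -18720)
s + c(-65) = -18720 + 59 = -18661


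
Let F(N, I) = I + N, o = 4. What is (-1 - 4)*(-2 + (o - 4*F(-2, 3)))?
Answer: 10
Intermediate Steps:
(-1 - 4)*(-2 + (o - 4*F(-2, 3))) = (-1 - 4)*(-2 + (4 - 4*(3 - 2))) = -5*(-2 + (4 - 4*1)) = -5*(-2 + (4 - 4)) = -5*(-2 + 0) = -5*(-2) = 10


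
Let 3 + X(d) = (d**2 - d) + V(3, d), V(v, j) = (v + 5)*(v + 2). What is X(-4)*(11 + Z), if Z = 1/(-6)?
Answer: 1235/2 ≈ 617.50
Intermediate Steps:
V(v, j) = (2 + v)*(5 + v) (V(v, j) = (5 + v)*(2 + v) = (2 + v)*(5 + v))
X(d) = 37 + d**2 - d (X(d) = -3 + ((d**2 - d) + (10 + 3**2 + 7*3)) = -3 + ((d**2 - d) + (10 + 9 + 21)) = -3 + ((d**2 - d) + 40) = -3 + (40 + d**2 - d) = 37 + d**2 - d)
Z = -1/6 ≈ -0.16667
X(-4)*(11 + Z) = (37 + (-4)**2 - 1*(-4))*(11 - 1/6) = (37 + 16 + 4)*(65/6) = 57*(65/6) = 1235/2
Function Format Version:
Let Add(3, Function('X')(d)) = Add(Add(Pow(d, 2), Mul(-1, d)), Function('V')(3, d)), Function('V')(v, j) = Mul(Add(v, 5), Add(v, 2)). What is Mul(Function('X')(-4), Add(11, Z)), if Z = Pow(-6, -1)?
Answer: Rational(1235, 2) ≈ 617.50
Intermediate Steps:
Function('V')(v, j) = Mul(Add(2, v), Add(5, v)) (Function('V')(v, j) = Mul(Add(5, v), Add(2, v)) = Mul(Add(2, v), Add(5, v)))
Function('X')(d) = Add(37, Pow(d, 2), Mul(-1, d)) (Function('X')(d) = Add(-3, Add(Add(Pow(d, 2), Mul(-1, d)), Add(10, Pow(3, 2), Mul(7, 3)))) = Add(-3, Add(Add(Pow(d, 2), Mul(-1, d)), Add(10, 9, 21))) = Add(-3, Add(Add(Pow(d, 2), Mul(-1, d)), 40)) = Add(-3, Add(40, Pow(d, 2), Mul(-1, d))) = Add(37, Pow(d, 2), Mul(-1, d)))
Z = Rational(-1, 6) ≈ -0.16667
Mul(Function('X')(-4), Add(11, Z)) = Mul(Add(37, Pow(-4, 2), Mul(-1, -4)), Add(11, Rational(-1, 6))) = Mul(Add(37, 16, 4), Rational(65, 6)) = Mul(57, Rational(65, 6)) = Rational(1235, 2)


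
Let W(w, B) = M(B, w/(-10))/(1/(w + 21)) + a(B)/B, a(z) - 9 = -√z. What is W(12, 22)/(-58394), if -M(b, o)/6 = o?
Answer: -26181/6423340 + √22/1284668 ≈ -0.0040723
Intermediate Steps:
M(b, o) = -6*o
a(z) = 9 - √z
W(w, B) = (9 - √B)/B + 3*w*(21 + w)/5 (W(w, B) = (-6*w/(-10))/(1/(w + 21)) + (9 - √B)/B = (-6*w*(-1)/10)/(1/(21 + w)) + (9 - √B)/B = (-(-3)*w/5)*(21 + w) + (9 - √B)/B = (3*w/5)*(21 + w) + (9 - √B)/B = 3*w*(21 + w)/5 + (9 - √B)/B = (9 - √B)/B + 3*w*(21 + w)/5)
W(12, 22)/(-58394) = ((9 - √22 + (⅗)*22*12*(21 + 12))/22)/(-58394) = ((9 - √22 + (⅗)*22*12*33)/22)*(-1/58394) = ((9 - √22 + 26136/5)/22)*(-1/58394) = ((26181/5 - √22)/22)*(-1/58394) = (26181/110 - √22/22)*(-1/58394) = -26181/6423340 + √22/1284668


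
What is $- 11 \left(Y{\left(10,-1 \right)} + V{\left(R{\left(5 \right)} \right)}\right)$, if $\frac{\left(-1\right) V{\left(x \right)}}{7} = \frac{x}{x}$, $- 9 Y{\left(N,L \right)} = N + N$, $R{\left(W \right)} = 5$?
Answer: $\frac{913}{9} \approx 101.44$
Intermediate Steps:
$Y{\left(N,L \right)} = - \frac{2 N}{9}$ ($Y{\left(N,L \right)} = - \frac{N + N}{9} = - \frac{2 N}{9}$)
$V{\left(x \right)} = -7$ ($V{\left(x \right)} = - 7 \frac{x}{x} = \left(-7\right) 1 = -7$)
$- 11 \left(Y{\left(10,-1 \right)} + V{\left(R{\left(5 \right)} \right)}\right) = - 11 \left(\left(- \frac{2}{9}\right) 10 - 7\right) = - 11 \left(- \frac{20}{9} - 7\right) = \left(-11\right) \left(- \frac{83}{9}\right) = \frac{913}{9}$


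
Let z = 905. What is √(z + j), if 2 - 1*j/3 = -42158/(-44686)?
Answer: 2*√113341771487/22343 ≈ 30.136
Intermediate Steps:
j = 70821/22343 (j = 6 - (-126474)/(-44686) = 6 - (-126474)*(-1)/44686 = 6 - 3*21079/22343 = 6 - 63237/22343 = 70821/22343 ≈ 3.1697)
√(z + j) = √(905 + 70821/22343) = √(20291236/22343) = 2*√113341771487/22343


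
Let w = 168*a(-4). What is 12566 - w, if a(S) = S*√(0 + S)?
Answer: 12566 + 1344*I ≈ 12566.0 + 1344.0*I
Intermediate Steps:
a(S) = S^(3/2) (a(S) = S*√S = S^(3/2))
w = -1344*I (w = 168*(-4)^(3/2) = 168*(-8*I) = -1344*I ≈ -1344.0*I)
12566 - w = 12566 - (-1344)*I = 12566 + 1344*I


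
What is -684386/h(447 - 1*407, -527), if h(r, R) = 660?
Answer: -342193/330 ≈ -1036.9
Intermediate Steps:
-684386/h(447 - 1*407, -527) = -684386/660 = -684386*1/660 = -342193/330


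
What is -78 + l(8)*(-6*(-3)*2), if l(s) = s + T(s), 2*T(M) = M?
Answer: 354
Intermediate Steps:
T(M) = M/2
l(s) = 3*s/2 (l(s) = s + s/2 = 3*s/2)
-78 + l(8)*(-6*(-3)*2) = -78 + ((3/2)*8)*(-6*(-3)*2) = -78 + 12*(18*2) = -78 + 12*36 = -78 + 432 = 354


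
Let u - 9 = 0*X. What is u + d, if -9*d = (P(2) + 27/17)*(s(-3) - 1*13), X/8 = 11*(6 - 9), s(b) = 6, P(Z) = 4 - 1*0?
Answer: 2042/153 ≈ 13.346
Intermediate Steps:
P(Z) = 4 (P(Z) = 4 + 0 = 4)
X = -264 (X = 8*(11*(6 - 9)) = 8*(11*(-3)) = 8*(-33) = -264)
u = 9 (u = 9 + 0*(-264) = 9 + 0 = 9)
d = 665/153 (d = -(4 + 27/17)*(6 - 1*13)/9 = -(4 + 27*(1/17))*(6 - 13)/9 = -(4 + 27/17)*(-7)/9 = -95*(-7)/153 = -1/9*(-665/17) = 665/153 ≈ 4.3464)
u + d = 9 + 665/153 = 2042/153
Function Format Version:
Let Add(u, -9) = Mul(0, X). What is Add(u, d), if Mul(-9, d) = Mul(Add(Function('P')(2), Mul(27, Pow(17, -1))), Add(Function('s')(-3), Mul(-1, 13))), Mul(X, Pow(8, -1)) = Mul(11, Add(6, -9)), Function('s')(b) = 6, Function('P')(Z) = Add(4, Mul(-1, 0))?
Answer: Rational(2042, 153) ≈ 13.346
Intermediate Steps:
Function('P')(Z) = 4 (Function('P')(Z) = Add(4, 0) = 4)
X = -264 (X = Mul(8, Mul(11, Add(6, -9))) = Mul(8, Mul(11, -3)) = Mul(8, -33) = -264)
u = 9 (u = Add(9, Mul(0, -264)) = Add(9, 0) = 9)
d = Rational(665, 153) (d = Mul(Rational(-1, 9), Mul(Add(4, Mul(27, Pow(17, -1))), Add(6, Mul(-1, 13)))) = Mul(Rational(-1, 9), Mul(Add(4, Mul(27, Rational(1, 17))), Add(6, -13))) = Mul(Rational(-1, 9), Mul(Add(4, Rational(27, 17)), -7)) = Mul(Rational(-1, 9), Mul(Rational(95, 17), -7)) = Mul(Rational(-1, 9), Rational(-665, 17)) = Rational(665, 153) ≈ 4.3464)
Add(u, d) = Add(9, Rational(665, 153)) = Rational(2042, 153)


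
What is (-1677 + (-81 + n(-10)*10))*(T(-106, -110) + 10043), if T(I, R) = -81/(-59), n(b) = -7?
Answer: -1083305704/59 ≈ -1.8361e+7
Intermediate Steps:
T(I, R) = 81/59 (T(I, R) = -81*(-1/59) = 81/59)
(-1677 + (-81 + n(-10)*10))*(T(-106, -110) + 10043) = (-1677 + (-81 - 7*10))*(81/59 + 10043) = (-1677 + (-81 - 70))*(592618/59) = (-1677 - 151)*(592618/59) = -1828*592618/59 = -1083305704/59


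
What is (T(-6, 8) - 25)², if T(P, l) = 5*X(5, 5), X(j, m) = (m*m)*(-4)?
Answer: 275625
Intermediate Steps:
X(j, m) = -4*m² (X(j, m) = m²*(-4) = -4*m²)
T(P, l) = -500 (T(P, l) = 5*(-4*5²) = 5*(-4*25) = 5*(-100) = -500)
(T(-6, 8) - 25)² = (-500 - 25)² = (-525)² = 275625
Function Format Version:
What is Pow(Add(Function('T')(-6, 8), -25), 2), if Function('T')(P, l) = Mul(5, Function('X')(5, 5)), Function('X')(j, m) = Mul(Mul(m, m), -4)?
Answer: 275625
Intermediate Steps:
Function('X')(j, m) = Mul(-4, Pow(m, 2)) (Function('X')(j, m) = Mul(Pow(m, 2), -4) = Mul(-4, Pow(m, 2)))
Function('T')(P, l) = -500 (Function('T')(P, l) = Mul(5, Mul(-4, Pow(5, 2))) = Mul(5, Mul(-4, 25)) = Mul(5, -100) = -500)
Pow(Add(Function('T')(-6, 8), -25), 2) = Pow(Add(-500, -25), 2) = Pow(-525, 2) = 275625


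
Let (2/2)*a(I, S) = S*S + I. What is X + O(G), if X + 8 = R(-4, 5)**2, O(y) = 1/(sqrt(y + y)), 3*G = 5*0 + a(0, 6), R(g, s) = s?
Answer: 17 + sqrt(6)/12 ≈ 17.204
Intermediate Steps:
a(I, S) = I + S**2 (a(I, S) = S*S + I = S**2 + I = I + S**2)
G = 12 (G = (5*0 + (0 + 6**2))/3 = (0 + (0 + 36))/3 = (0 + 36)/3 = (1/3)*36 = 12)
O(y) = sqrt(2)/(2*sqrt(y)) (O(y) = 1/(sqrt(2*y)) = 1/(sqrt(2)*sqrt(y)) = sqrt(2)/(2*sqrt(y)))
X = 17 (X = -8 + 5**2 = -8 + 25 = 17)
X + O(G) = 17 + sqrt(2)/(2*sqrt(12)) = 17 + sqrt(2)*(sqrt(3)/6)/2 = 17 + sqrt(6)/12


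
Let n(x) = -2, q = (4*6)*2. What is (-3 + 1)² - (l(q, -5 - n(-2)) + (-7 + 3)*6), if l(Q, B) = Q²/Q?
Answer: -20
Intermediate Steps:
q = 48 (q = 24*2 = 48)
l(Q, B) = Q
(-3 + 1)² - (l(q, -5 - n(-2)) + (-7 + 3)*6) = (-3 + 1)² - (48 + (-7 + 3)*6) = (-2)² - (48 - 4*6) = 4 - (48 - 24) = 4 - 1*24 = 4 - 24 = -20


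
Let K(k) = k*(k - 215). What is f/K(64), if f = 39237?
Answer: -39237/9664 ≈ -4.0601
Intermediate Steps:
K(k) = k*(-215 + k)
f/K(64) = 39237/((64*(-215 + 64))) = 39237/((64*(-151))) = 39237/(-9664) = 39237*(-1/9664) = -39237/9664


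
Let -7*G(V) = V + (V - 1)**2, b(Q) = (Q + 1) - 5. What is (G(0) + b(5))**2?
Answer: 36/49 ≈ 0.73469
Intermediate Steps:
b(Q) = -4 + Q (b(Q) = (1 + Q) - 5 = -4 + Q)
G(V) = -V/7 - (-1 + V)**2/7 (G(V) = -(V + (V - 1)**2)/7 = -(V + (-1 + V)**2)/7 = -V/7 - (-1 + V)**2/7)
(G(0) + b(5))**2 = ((-1/7 - 1/7*0**2 + (1/7)*0) + (-4 + 5))**2 = ((-1/7 - 1/7*0 + 0) + 1)**2 = ((-1/7 + 0 + 0) + 1)**2 = (-1/7 + 1)**2 = (6/7)**2 = 36/49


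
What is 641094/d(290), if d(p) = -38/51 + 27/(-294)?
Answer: -3204187812/4183 ≈ -7.6600e+5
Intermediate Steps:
d(p) = -4183/4998 (d(p) = -38*1/51 + 27*(-1/294) = -38/51 - 9/98 = -4183/4998)
641094/d(290) = 641094/(-4183/4998) = 641094*(-4998/4183) = -3204187812/4183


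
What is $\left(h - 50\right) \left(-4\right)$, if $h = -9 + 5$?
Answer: $216$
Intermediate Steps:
$h = -4$
$\left(h - 50\right) \left(-4\right) = \left(-4 - 50\right) \left(-4\right) = \left(-54\right) \left(-4\right) = 216$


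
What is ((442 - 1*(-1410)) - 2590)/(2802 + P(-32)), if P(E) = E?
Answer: -369/1385 ≈ -0.26643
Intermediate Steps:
((442 - 1*(-1410)) - 2590)/(2802 + P(-32)) = ((442 - 1*(-1410)) - 2590)/(2802 - 32) = ((442 + 1410) - 2590)/2770 = (1852 - 2590)*(1/2770) = -738*1/2770 = -369/1385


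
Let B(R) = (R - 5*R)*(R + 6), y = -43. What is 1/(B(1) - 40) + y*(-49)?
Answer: 143275/68 ≈ 2107.0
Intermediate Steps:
B(R) = -4*R*(6 + R) (B(R) = (-4*R)*(6 + R) = -4*R*(6 + R))
1/(B(1) - 40) + y*(-49) = 1/(-4*1*(6 + 1) - 40) - 43*(-49) = 1/(-4*1*7 - 40) + 2107 = 1/(-28 - 40) + 2107 = 1/(-68) + 2107 = -1/68 + 2107 = 143275/68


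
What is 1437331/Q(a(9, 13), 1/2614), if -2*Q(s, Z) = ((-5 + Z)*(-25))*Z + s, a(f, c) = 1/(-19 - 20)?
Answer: -766059603946728/5909279 ≈ -1.2964e+8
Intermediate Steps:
a(f, c) = -1/39 (a(f, c) = 1/(-39) = -1/39)
Q(s, Z) = -s/2 - Z*(125 - 25*Z)/2 (Q(s, Z) = -(((-5 + Z)*(-25))*Z + s)/2 = -((125 - 25*Z)*Z + s)/2 = -(Z*(125 - 25*Z) + s)/2 = -(s + Z*(125 - 25*Z))/2 = -s/2 - Z*(125 - 25*Z)/2)
1437331/Q(a(9, 13), 1/2614) = 1437331/(-125/2/2614 - ½*(-1/39) + 25*(1/2614)²/2) = 1437331/(-125/2*1/2614 + 1/78 + 25*(1/2614)²/2) = 1437331/(-125/5228 + 1/78 + (25/2)*(1/6832996)) = 1437331/(-125/5228 + 1/78 + 25/13665992) = 1437331/(-5909279/532973688) = 1437331*(-532973688/5909279) = -766059603946728/5909279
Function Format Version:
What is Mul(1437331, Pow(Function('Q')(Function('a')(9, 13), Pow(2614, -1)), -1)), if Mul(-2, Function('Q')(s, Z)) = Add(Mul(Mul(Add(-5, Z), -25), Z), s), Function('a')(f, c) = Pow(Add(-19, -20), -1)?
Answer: Rational(-766059603946728, 5909279) ≈ -1.2964e+8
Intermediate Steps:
Function('a')(f, c) = Rational(-1, 39) (Function('a')(f, c) = Pow(-39, -1) = Rational(-1, 39))
Function('Q')(s, Z) = Add(Mul(Rational(-1, 2), s), Mul(Rational(-1, 2), Z, Add(125, Mul(-25, Z)))) (Function('Q')(s, Z) = Mul(Rational(-1, 2), Add(Mul(Mul(Add(-5, Z), -25), Z), s)) = Mul(Rational(-1, 2), Add(Mul(Add(125, Mul(-25, Z)), Z), s)) = Mul(Rational(-1, 2), Add(Mul(Z, Add(125, Mul(-25, Z))), s)) = Mul(Rational(-1, 2), Add(s, Mul(Z, Add(125, Mul(-25, Z))))) = Add(Mul(Rational(-1, 2), s), Mul(Rational(-1, 2), Z, Add(125, Mul(-25, Z)))))
Mul(1437331, Pow(Function('Q')(Function('a')(9, 13), Pow(2614, -1)), -1)) = Mul(1437331, Pow(Add(Mul(Rational(-125, 2), Pow(2614, -1)), Mul(Rational(-1, 2), Rational(-1, 39)), Mul(Rational(25, 2), Pow(Pow(2614, -1), 2))), -1)) = Mul(1437331, Pow(Add(Mul(Rational(-125, 2), Rational(1, 2614)), Rational(1, 78), Mul(Rational(25, 2), Pow(Rational(1, 2614), 2))), -1)) = Mul(1437331, Pow(Add(Rational(-125, 5228), Rational(1, 78), Mul(Rational(25, 2), Rational(1, 6832996))), -1)) = Mul(1437331, Pow(Add(Rational(-125, 5228), Rational(1, 78), Rational(25, 13665992)), -1)) = Mul(1437331, Pow(Rational(-5909279, 532973688), -1)) = Mul(1437331, Rational(-532973688, 5909279)) = Rational(-766059603946728, 5909279)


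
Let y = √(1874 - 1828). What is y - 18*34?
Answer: -612 + √46 ≈ -605.22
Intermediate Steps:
y = √46 ≈ 6.7823
y - 18*34 = √46 - 18*34 = √46 - 1*612 = √46 - 612 = -612 + √46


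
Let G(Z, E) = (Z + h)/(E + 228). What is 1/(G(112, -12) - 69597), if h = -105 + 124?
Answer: -216/15032821 ≈ -1.4369e-5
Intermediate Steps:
h = 19
G(Z, E) = (19 + Z)/(228 + E) (G(Z, E) = (Z + 19)/(E + 228) = (19 + Z)/(228 + E))
1/(G(112, -12) - 69597) = 1/((19 + 112)/(228 - 12) - 69597) = 1/(131/216 - 69597) = 1/(-15032821/216) = -216/15032821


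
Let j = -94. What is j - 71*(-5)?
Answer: 261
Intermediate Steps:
j - 71*(-5) = -94 - 71*(-5) = -94 + 355 = 261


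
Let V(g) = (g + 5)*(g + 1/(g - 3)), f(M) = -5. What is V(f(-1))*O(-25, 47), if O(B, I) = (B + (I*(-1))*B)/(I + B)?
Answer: 0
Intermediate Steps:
O(B, I) = (B - B*I)/(B + I) (O(B, I) = (B + (-I)*B)/(B + I) = (B - B*I)/(B + I))
V(g) = (5 + g)*(g + 1/(-3 + g))
V(f(-1))*O(-25, 47) = ((5 + (-5)**3 - 14*(-5) + 2*(-5)**2)/(-3 - 5))*(-25*(1 - 1*47)/(-25 + 47)) = ((5 - 125 + 70 + 2*25)/(-8))*(-25*(1 - 47)/22) = (-(5 - 125 + 70 + 50)/8)*(-25*1/22*(-46)) = -1/8*0*(575/11) = 0*(575/11) = 0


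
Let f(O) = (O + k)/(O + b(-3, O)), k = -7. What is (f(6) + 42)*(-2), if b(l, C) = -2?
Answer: -167/2 ≈ -83.500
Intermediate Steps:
f(O) = (-7 + O)/(-2 + O) (f(O) = (O - 7)/(O - 2) = (-7 + O)/(-2 + O))
(f(6) + 42)*(-2) = ((-7 + 6)/(-2 + 6) + 42)*(-2) = (-1/4 + 42)*(-2) = (167/4)*(-2) = -167/2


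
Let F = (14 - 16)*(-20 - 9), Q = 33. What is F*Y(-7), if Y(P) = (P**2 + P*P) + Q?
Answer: 7598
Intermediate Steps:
F = 58 (F = -2*(-29) = 58)
Y(P) = 33 + 2*P**2 (Y(P) = (P**2 + P*P) + 33 = (P**2 + P**2) + 33 = 2*P**2 + 33 = 33 + 2*P**2)
F*Y(-7) = 58*(33 + 2*(-7)**2) = 58*(33 + 2*49) = 58*(33 + 98) = 58*131 = 7598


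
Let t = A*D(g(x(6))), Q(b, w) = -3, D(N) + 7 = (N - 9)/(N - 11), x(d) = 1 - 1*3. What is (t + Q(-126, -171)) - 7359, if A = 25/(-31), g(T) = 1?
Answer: -7357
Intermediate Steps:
x(d) = -2 (x(d) = 1 - 3 = -2)
D(N) = -7 + (-9 + N)/(-11 + N) (D(N) = -7 + (N - 9)/(N - 11) = -7 + (-9 + N)/(-11 + N))
A = -25/31 (A = 25*(-1/31) = -25/31 ≈ -0.80645)
t = 5 (t = -50*(34 - 3*1)/(31*(-11 + 1)) = -50*(34 - 3)/(31*(-10)) = -50*(-1)*31/(31*10) = -25/31*(-31/5) = 5)
(t + Q(-126, -171)) - 7359 = (5 - 3) - 7359 = 2 - 7359 = -7357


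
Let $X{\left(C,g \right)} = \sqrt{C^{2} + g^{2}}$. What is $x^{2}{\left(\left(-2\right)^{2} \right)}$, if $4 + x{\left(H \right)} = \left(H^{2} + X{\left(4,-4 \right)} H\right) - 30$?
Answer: $836 - 576 \sqrt{2} \approx 21.413$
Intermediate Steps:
$x{\left(H \right)} = -34 + H^{2} + 4 H \sqrt{2}$ ($x{\left(H \right)} = -4 - \left(30 - H^{2} - \sqrt{4^{2} + \left(-4\right)^{2}} H\right) = -4 - \left(30 - H^{2} - \sqrt{16 + 16} H\right) = -4 - \left(30 - H^{2} - \sqrt{32} H\right) = -4 - \left(30 - H^{2} - 4 \sqrt{2} H\right) = -4 - \left(30 - H^{2} - 4 H \sqrt{2}\right) = -4 + \left(-30 + H^{2} + 4 H \sqrt{2}\right) = -34 + H^{2} + 4 H \sqrt{2}$)
$x^{2}{\left(\left(-2\right)^{2} \right)} = \left(-34 + \left(\left(-2\right)^{2}\right)^{2} + 4 \left(-2\right)^{2} \sqrt{2}\right)^{2} = \left(-34 + 4^{2} + 4 \cdot 4 \sqrt{2}\right)^{2} = \left(-34 + 16 + 16 \sqrt{2}\right)^{2} = \left(-18 + 16 \sqrt{2}\right)^{2}$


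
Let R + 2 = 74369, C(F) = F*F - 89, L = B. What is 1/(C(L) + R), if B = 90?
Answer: 1/82378 ≈ 1.2139e-5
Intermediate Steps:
L = 90
C(F) = -89 + F² (C(F) = F² - 89 = -89 + F²)
R = 74367 (R = -2 + 74369 = 74367)
1/(C(L) + R) = 1/((-89 + 90²) + 74367) = 1/((-89 + 8100) + 74367) = 1/(8011 + 74367) = 1/82378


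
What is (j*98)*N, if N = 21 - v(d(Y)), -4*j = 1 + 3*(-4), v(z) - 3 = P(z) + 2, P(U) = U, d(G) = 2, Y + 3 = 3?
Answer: 3773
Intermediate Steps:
Y = 0 (Y = -3 + 3 = 0)
v(z) = 5 + z (v(z) = 3 + (z + 2) = 3 + (2 + z) = 5 + z)
j = 11/4 (j = -(1 + 3*(-4))/4 = -(1 - 12)/4 = -¼*(-11) = 11/4 ≈ 2.7500)
N = 14 (N = 21 - (5 + 2) = 21 - 1*7 = 21 - 7 = 14)
(j*98)*N = ((11/4)*98)*14 = (539/2)*14 = 3773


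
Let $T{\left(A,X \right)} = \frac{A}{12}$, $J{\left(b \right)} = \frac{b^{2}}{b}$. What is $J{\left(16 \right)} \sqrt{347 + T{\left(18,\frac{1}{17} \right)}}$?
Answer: $8 \sqrt{1394} \approx 298.69$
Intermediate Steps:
$J{\left(b \right)} = b$
$T{\left(A,X \right)} = \frac{A}{12}$ ($T{\left(A,X \right)} = A \frac{1}{12} = \frac{A}{12}$)
$J{\left(16 \right)} \sqrt{347 + T{\left(18,\frac{1}{17} \right)}} = 16 \sqrt{347 + \frac{1}{12} \cdot 18} = 16 \sqrt{347 + \frac{3}{2}} = 16 \sqrt{\frac{697}{2}} = 16 \frac{\sqrt{1394}}{2} = 8 \sqrt{1394}$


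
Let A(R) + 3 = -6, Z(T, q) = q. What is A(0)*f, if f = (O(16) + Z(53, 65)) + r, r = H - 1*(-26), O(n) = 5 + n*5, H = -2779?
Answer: 23427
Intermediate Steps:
A(R) = -9 (A(R) = -3 - 6 = -9)
O(n) = 5 + 5*n
r = -2753 (r = -2779 - 1*(-26) = -2779 + 26 = -2753)
f = -2603 (f = ((5 + 5*16) + 65) - 2753 = ((5 + 80) + 65) - 2753 = (85 + 65) - 2753 = 150 - 2753 = -2603)
A(0)*f = -9*(-2603) = 23427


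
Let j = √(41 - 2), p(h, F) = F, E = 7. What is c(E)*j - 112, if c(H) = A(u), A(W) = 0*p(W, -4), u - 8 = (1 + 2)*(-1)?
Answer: -112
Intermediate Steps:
j = √39 ≈ 6.2450
u = 5 (u = 8 + (1 + 2)*(-1) = 8 + 3*(-1) = 8 - 3 = 5)
A(W) = 0 (A(W) = 0*(-4) = 0)
c(H) = 0
c(E)*j - 112 = 0*√39 - 112 = 0 - 112 = -112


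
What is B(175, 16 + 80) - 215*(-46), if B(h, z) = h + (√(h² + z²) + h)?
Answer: 10240 + √39841 ≈ 10440.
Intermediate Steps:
B(h, z) = √(h² + z²) + 2*h (B(h, z) = h + (h + √(h² + z²)) = √(h² + z²) + 2*h)
B(175, 16 + 80) - 215*(-46) = (√(175² + (16 + 80)²) + 2*175) - 215*(-46) = (√(30625 + 96²) + 350) + 9890 = (√(30625 + 9216) + 350) + 9890 = (√39841 + 350) + 9890 = (350 + √39841) + 9890 = 10240 + √39841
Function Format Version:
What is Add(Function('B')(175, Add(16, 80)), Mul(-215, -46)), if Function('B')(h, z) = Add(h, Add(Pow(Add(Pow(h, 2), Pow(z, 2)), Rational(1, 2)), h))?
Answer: Add(10240, Pow(39841, Rational(1, 2))) ≈ 10440.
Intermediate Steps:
Function('B')(h, z) = Add(Pow(Add(Pow(h, 2), Pow(z, 2)), Rational(1, 2)), Mul(2, h)) (Function('B')(h, z) = Add(h, Add(h, Pow(Add(Pow(h, 2), Pow(z, 2)), Rational(1, 2)))) = Add(Pow(Add(Pow(h, 2), Pow(z, 2)), Rational(1, 2)), Mul(2, h)))
Add(Function('B')(175, Add(16, 80)), Mul(-215, -46)) = Add(Add(Pow(Add(Pow(175, 2), Pow(Add(16, 80), 2)), Rational(1, 2)), Mul(2, 175)), Mul(-215, -46)) = Add(Add(Pow(Add(30625, Pow(96, 2)), Rational(1, 2)), 350), 9890) = Add(Add(Pow(Add(30625, 9216), Rational(1, 2)), 350), 9890) = Add(Add(Pow(39841, Rational(1, 2)), 350), 9890) = Add(Add(350, Pow(39841, Rational(1, 2))), 9890) = Add(10240, Pow(39841, Rational(1, 2)))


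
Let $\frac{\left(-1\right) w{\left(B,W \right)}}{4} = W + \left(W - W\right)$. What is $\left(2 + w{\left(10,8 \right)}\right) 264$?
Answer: $-7920$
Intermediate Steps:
$w{\left(B,W \right)} = - 4 W$ ($w{\left(B,W \right)} = - 4 \left(W + \left(W - W\right)\right) = - 4 \left(W + 0\right) = - 4 W$)
$\left(2 + w{\left(10,8 \right)}\right) 264 = \left(2 - 32\right) 264 = \left(-30\right) 264 = -7920$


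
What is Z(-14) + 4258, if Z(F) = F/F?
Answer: 4259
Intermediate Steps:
Z(F) = 1
Z(-14) + 4258 = 1 + 4258 = 4259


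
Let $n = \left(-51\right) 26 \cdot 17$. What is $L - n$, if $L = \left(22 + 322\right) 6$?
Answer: $24606$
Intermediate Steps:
$n = -22542$ ($n = \left(-1326\right) 17 = -22542$)
$L = 2064$ ($L = 344 \cdot 6 = 2064$)
$L - n = 2064 - -22542 = 2064 + 22542 = 24606$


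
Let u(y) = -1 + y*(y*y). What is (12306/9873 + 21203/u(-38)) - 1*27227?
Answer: -18009846556/661491 ≈ -27226.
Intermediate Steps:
u(y) = -1 + y³ (u(y) = -1 + y*y² = -1 + y³)
(12306/9873 + 21203/u(-38)) - 1*27227 = (12306/9873 + 21203/(-1 + (-38)³)) - 1*27227 = (12306*(1/9873) + 21203/(-1 - 54872)) - 27227 = (4102/3291 + 21203/(-54873)) - 27227 = (4102/3291 + 21203*(-1/54873)) - 27227 = (4102/3291 - 233/603) - 27227 = 568901/661491 - 27227 = -18009846556/661491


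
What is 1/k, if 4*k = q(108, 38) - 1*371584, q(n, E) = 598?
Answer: -2/185493 ≈ -1.0782e-5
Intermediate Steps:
k = -185493/2 (k = (598 - 1*371584)/4 = (598 - 371584)/4 = (1/4)*(-370986) = -185493/2 ≈ -92747.)
1/k = 1/(-185493/2) = -2/185493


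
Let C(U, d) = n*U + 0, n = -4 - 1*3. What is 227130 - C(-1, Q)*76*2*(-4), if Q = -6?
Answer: 231386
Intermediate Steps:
n = -7 (n = -4 - 3 = -7)
C(U, d) = -7*U (C(U, d) = -7*U + 0 = -7*U)
227130 - C(-1, Q)*76*2*(-4) = 227130 - -7*(-1)*76*2*(-4) = 227130 - 7*76*(-8) = 227130 - 532*(-8) = 227130 - 1*(-4256) = 227130 + 4256 = 231386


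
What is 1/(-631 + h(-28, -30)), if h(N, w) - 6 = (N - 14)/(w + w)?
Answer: -10/6243 ≈ -0.0016018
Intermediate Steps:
h(N, w) = 6 + (-14 + N)/(2*w) (h(N, w) = 6 + (N - 14)/(w + w) = 6 + (-14 + N)/((2*w)) = 6 + (-14 + N)*(1/(2*w)) = 6 + (-14 + N)/(2*w))
1/(-631 + h(-28, -30)) = 1/(-631 + (1/2)*(-14 - 28 + 12*(-30))/(-30)) = 1/(-631 + (1/2)*(-1/30)*(-14 - 28 - 360)) = 1/(-631 + (1/2)*(-1/30)*(-402)) = 1/(-631 + 67/10) = 1/(-6243/10) = -10/6243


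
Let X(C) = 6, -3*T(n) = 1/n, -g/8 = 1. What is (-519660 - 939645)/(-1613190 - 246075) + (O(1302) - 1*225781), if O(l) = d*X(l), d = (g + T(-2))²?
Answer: -55880097635/247902 ≈ -2.2541e+5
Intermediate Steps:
g = -8 (g = -8*1 = -8)
T(n) = -1/(3*n)
d = 2209/36 (d = (-8 - ⅓/(-2))² = (-8 - ⅓*(-½))² = (-8 + ⅙)² = (-47/6)² = 2209/36 ≈ 61.361)
O(l) = 2209/6 (O(l) = (2209/36)*6 = 2209/6)
(-519660 - 939645)/(-1613190 - 246075) + (O(1302) - 1*225781) = (-519660 - 939645)/(-1613190 - 246075) + (2209/6 - 1*225781) = -1459305/(-1859265) + (2209/6 - 225781) = -1459305*(-1/1859265) - 1352477/6 = 32429/41317 - 1352477/6 = -55880097635/247902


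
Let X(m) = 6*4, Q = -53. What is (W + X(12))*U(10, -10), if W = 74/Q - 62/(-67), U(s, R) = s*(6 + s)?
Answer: 13368320/3551 ≈ 3764.7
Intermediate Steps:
W = -1672/3551 (W = 74/(-53) - 62/(-67) = 74*(-1/53) - 62*(-1/67) = -74/53 + 62/67 = -1672/3551 ≈ -0.47085)
X(m) = 24
(W + X(12))*U(10, -10) = (-1672/3551 + 24)*(10*(6 + 10)) = 83552*(10*16)/3551 = (83552/3551)*160 = 13368320/3551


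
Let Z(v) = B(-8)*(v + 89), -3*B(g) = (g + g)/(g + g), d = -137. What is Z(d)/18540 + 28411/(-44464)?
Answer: -131507129/206090640 ≈ -0.63810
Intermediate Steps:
B(g) = -⅓ (B(g) = -(g + g)/(3*(g + g)) = -2*g/(3*(2*g)) = -2*g*1/(2*g)/3 = -⅓*1 = -⅓)
Z(v) = -89/3 - v/3 (Z(v) = -(v + 89)/3 = -(89 + v)/3 = -89/3 - v/3)
Z(d)/18540 + 28411/(-44464) = (-89/3 - ⅓*(-137))/18540 + 28411/(-44464) = (-89/3 + 137/3)*(1/18540) + 28411*(-1/44464) = 16*(1/18540) - 28411/44464 = 4/4635 - 28411/44464 = -131507129/206090640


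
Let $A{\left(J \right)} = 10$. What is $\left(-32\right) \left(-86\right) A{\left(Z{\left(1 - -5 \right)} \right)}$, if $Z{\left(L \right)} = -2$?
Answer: $27520$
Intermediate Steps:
$\left(-32\right) \left(-86\right) A{\left(Z{\left(1 - -5 \right)} \right)} = \left(-32\right) \left(-86\right) 10 = 2752 \cdot 10 = 27520$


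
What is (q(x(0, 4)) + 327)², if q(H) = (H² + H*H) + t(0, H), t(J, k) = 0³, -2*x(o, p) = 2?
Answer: 108241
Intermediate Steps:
x(o, p) = -1 (x(o, p) = -½*2 = -1)
t(J, k) = 0
q(H) = 2*H² (q(H) = (H² + H*H) + 0 = (H² + H²) + 0 = 2*H² + 0 = 2*H²)
(q(x(0, 4)) + 327)² = (2*(-1)² + 327)² = (2*1 + 327)² = (2 + 327)² = 329² = 108241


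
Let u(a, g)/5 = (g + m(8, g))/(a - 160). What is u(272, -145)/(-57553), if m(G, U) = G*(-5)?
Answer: 925/6445936 ≈ 0.00014350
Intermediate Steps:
m(G, U) = -5*G
u(a, g) = 5*(-40 + g)/(-160 + a) (u(a, g) = 5*((g - 5*8)/(a - 160)) = 5*((g - 40)/(-160 + a)) = 5*((-40 + g)/(-160 + a)) = 5*(-40 + g)/(-160 + a))
u(272, -145)/(-57553) = (5*(-40 - 145)/(-160 + 272))/(-57553) = (5*(-185)/112)*(-1/57553) = (5*(1/112)*(-185))*(-1/57553) = -925/112*(-1/57553) = 925/6445936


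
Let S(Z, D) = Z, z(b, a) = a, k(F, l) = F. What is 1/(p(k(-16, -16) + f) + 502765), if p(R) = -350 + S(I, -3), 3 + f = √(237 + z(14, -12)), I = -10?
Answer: 1/502405 ≈ 1.9904e-6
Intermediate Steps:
f = 12 (f = -3 + √(237 - 12) = -3 + √225 = -3 + 15 = 12)
p(R) = -360 (p(R) = -350 - 10 = -360)
1/(p(k(-16, -16) + f) + 502765) = 1/(-360 + 502765) = 1/502405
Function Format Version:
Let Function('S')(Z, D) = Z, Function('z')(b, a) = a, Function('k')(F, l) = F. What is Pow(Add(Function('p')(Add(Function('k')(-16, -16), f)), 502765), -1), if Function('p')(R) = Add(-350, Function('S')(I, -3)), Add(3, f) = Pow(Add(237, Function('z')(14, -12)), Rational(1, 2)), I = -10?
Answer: Rational(1, 502405) ≈ 1.9904e-6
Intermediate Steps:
f = 12 (f = Add(-3, Pow(Add(237, -12), Rational(1, 2))) = Add(-3, Pow(225, Rational(1, 2))) = Add(-3, 15) = 12)
Function('p')(R) = -360 (Function('p')(R) = Add(-350, -10) = -360)
Pow(Add(Function('p')(Add(Function('k')(-16, -16), f)), 502765), -1) = Pow(Add(-360, 502765), -1) = Pow(502405, -1) = Rational(1, 502405)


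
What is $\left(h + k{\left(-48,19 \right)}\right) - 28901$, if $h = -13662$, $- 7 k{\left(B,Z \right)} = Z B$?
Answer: $- \frac{297029}{7} \approx -42433.0$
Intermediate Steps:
$k{\left(B,Z \right)} = - \frac{B Z}{7}$ ($k{\left(B,Z \right)} = - \frac{Z B}{7} = - \frac{B Z}{7}$)
$\left(h + k{\left(-48,19 \right)}\right) - 28901 = \left(-13662 - \left(- \frac{48}{7}\right) 19\right) - 28901 = \left(-13662 + \frac{912}{7}\right) - 28901 = - \frac{94722}{7} - 28901 = - \frac{297029}{7}$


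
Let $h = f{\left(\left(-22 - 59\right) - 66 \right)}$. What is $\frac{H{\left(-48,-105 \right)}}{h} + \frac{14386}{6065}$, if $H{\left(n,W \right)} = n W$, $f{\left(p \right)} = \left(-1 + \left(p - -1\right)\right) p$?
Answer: $\frac{5419598}{2080295} \approx 2.6052$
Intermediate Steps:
$f{\left(p \right)} = p^{2}$ ($f{\left(p \right)} = \left(-1 + \left(p + 1\right)\right) p = \left(-1 + \left(1 + p\right)\right) p = p p = p^{2}$)
$H{\left(n,W \right)} = W n$
$h = 21609$ ($h = \left(\left(-22 - 59\right) - 66\right)^{2} = \left(-81 - 66\right)^{2} = \left(-147\right)^{2} = 21609$)
$\frac{H{\left(-48,-105 \right)}}{h} + \frac{14386}{6065} = \frac{\left(-105\right) \left(-48\right)}{21609} + \frac{14386}{6065} = 5040 \cdot \frac{1}{21609} + 14386 \cdot \frac{1}{6065} = \frac{80}{343} + \frac{14386}{6065} = \frac{5419598}{2080295}$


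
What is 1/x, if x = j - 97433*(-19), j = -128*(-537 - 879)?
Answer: 1/2032475 ≈ 4.9201e-7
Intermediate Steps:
j = 181248 (j = -128*(-1416) = 181248)
x = 2032475 (x = 181248 - 97433*(-19) = 181248 - 1*(-1851227) = 181248 + 1851227 = 2032475)
1/x = 1/2032475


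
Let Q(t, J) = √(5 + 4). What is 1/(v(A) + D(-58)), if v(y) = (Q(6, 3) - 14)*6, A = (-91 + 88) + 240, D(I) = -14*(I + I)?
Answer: 1/1558 ≈ 0.00064185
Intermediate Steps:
D(I) = -28*I
Q(t, J) = 3 (Q(t, J) = √9 = 3)
A = 237 (A = -3 + 240 = 237)
v(y) = -66 (v(y) = (3 - 14)*6 = -11*6 = -66)
1/(v(A) + D(-58)) = 1/(-66 - 28*(-58)) = 1/(-66 + 1624) = 1/1558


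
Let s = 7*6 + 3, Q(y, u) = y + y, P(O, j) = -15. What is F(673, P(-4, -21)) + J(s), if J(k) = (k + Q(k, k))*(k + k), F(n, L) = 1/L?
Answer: 182249/15 ≈ 12150.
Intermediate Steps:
Q(y, u) = 2*y
s = 45 (s = 42 + 3 = 45)
J(k) = 6*k² (J(k) = (k + 2*k)*(k + k) = (3*k)*(2*k) = 6*k²)
F(673, P(-4, -21)) + J(s) = 1/(-15) + 6*45² = -1/15 + 6*2025 = -1/15 + 12150 = 182249/15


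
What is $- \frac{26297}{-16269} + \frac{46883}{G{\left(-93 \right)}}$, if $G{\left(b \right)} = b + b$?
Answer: $- \frac{84205365}{336226} \approx -250.44$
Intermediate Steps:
$G{\left(b \right)} = 2 b$
$- \frac{26297}{-16269} + \frac{46883}{G{\left(-93 \right)}} = - \frac{26297}{-16269} + \frac{46883}{2 \left(-93\right)} = \left(-26297\right) \left(- \frac{1}{16269}\right) + \frac{46883}{-186} = \frac{26297}{16269} + 46883 \left(- \frac{1}{186}\right) = \frac{26297}{16269} - \frac{46883}{186} = - \frac{84205365}{336226}$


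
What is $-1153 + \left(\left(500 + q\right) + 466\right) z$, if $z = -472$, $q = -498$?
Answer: $-222049$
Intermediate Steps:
$-1153 + \left(\left(500 + q\right) + 466\right) z = -1153 + \left(\left(500 - 498\right) + 466\right) \left(-472\right) = -1153 + \left(2 + 466\right) \left(-472\right) = -1153 + 468 \left(-472\right) = -1153 - 220896 = -222049$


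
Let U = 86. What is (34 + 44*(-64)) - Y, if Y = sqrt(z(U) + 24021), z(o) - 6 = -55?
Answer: -2782 - 2*sqrt(5993) ≈ -2936.8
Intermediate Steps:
z(o) = -49 (z(o) = 6 - 55 = -49)
Y = 2*sqrt(5993) (Y = sqrt(-49 + 24021) = sqrt(23972) = 2*sqrt(5993) ≈ 154.83)
(34 + 44*(-64)) - Y = (34 + 44*(-64)) - 2*sqrt(5993) = (34 - 2816) - 2*sqrt(5993) = -2782 - 2*sqrt(5993)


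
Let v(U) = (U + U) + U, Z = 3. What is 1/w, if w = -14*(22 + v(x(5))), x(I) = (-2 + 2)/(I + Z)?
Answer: -1/308 ≈ -0.0032468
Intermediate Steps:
x(I) = 0 (x(I) = (-2 + 2)/(I + 3) = 0/(3 + I) = 0)
v(U) = 3*U (v(U) = 2*U + U = 3*U)
w = -308 (w = -14*(22 + 3*0) = -14*(22 + 0) = -14*22 = -308)
1/w = 1/(-308) = -1/308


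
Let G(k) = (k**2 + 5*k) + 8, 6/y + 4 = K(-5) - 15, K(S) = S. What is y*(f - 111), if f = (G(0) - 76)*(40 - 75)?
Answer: -2269/4 ≈ -567.25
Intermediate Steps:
y = -1/4 (y = 6/(-4 + (-5 - 15)) = 6/(-4 - 20) = 6/(-24) = 6*(-1/24) = -1/4 ≈ -0.25000)
G(k) = 8 + k**2 + 5*k
f = 2380 (f = ((8 + 0**2 + 5*0) - 76)*(40 - 75) = ((8 + 0 + 0) - 76)*(-35) = (8 - 76)*(-35) = -68*(-35) = 2380)
y*(f - 111) = -(2380 - 111)/4 = -1/4*2269 = -2269/4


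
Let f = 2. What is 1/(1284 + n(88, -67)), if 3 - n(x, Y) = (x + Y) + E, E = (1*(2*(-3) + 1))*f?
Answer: 1/1276 ≈ 0.00078370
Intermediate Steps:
E = -10 (E = (1*(2*(-3) + 1))*2 = (1*(-6 + 1))*2 = (1*(-5))*2 = -5*2 = -10)
n(x, Y) = 13 - Y - x (n(x, Y) = 3 - ((x + Y) - 10) = 3 - ((Y + x) - 10) = 3 - (-10 + Y + x) = 3 + (10 - Y - x) = 13 - Y - x)
1/(1284 + n(88, -67)) = 1/(1284 + (13 - 1*(-67) - 1*88)) = 1/(1284 + (13 + 67 - 88)) = 1/(1284 - 8) = 1/1276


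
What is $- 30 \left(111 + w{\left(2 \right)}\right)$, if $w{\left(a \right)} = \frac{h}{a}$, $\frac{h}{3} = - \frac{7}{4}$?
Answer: $- \frac{13005}{4} \approx -3251.3$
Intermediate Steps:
$h = - \frac{21}{4}$ ($h = 3 \left(- \frac{7}{4}\right) = - \frac{21}{4} \approx -5.25$)
$w{\left(a \right)} = - \frac{21}{4 a}$
$- 30 \left(111 + w{\left(2 \right)}\right) = - 30 \left(111 - \frac{21}{4 \cdot 2}\right) = - 30 \left(111 - \frac{21}{8}\right) = \left(-30\right) \frac{867}{8} = - \frac{13005}{4}$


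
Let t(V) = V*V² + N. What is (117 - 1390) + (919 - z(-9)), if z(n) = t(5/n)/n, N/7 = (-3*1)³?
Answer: -2460500/6561 ≈ -375.02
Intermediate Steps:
N = -189 (N = 7*(-3*1)³ = 7*(-3)³ = 7*(-27) = -189)
t(V) = -189 + V³ (t(V) = V*V² - 189 = V³ - 189 = -189 + V³)
z(n) = (-189 + 125/n³)/n (z(n) = (-189 + (5/n)³)/n = (-189 + 125/n³)/n)
(117 - 1390) + (919 - z(-9)) = (117 - 1390) + (919 - (-189/(-9) + 125/(-9)⁴)) = -1273 + (919 - (-189*(-⅑) + 125*(1/6561))) = -1273 + (919 - (21 + 125/6561)) = -1273 + (919 - 1*137906/6561) = -1273 + (919 - 137906/6561) = -1273 + 5891653/6561 = -2460500/6561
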